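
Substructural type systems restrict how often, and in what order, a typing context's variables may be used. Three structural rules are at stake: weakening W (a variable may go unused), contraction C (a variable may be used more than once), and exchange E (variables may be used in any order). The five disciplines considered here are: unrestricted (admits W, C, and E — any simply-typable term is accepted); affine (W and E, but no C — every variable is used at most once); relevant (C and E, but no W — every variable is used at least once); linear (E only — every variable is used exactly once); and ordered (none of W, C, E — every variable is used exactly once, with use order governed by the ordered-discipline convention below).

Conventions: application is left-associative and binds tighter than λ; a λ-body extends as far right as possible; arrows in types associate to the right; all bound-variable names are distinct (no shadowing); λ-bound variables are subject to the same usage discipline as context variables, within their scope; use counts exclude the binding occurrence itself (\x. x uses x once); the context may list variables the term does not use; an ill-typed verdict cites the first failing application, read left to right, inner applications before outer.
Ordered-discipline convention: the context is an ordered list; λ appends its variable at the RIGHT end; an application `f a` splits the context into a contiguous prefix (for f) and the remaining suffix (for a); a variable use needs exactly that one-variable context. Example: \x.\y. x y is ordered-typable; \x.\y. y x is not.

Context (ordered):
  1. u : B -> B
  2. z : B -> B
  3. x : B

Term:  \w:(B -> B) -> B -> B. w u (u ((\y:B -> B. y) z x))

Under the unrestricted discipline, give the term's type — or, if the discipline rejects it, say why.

term : ((B -> B) -> B -> B) -> B
use counts: u: 2×, z: 1×, x: 1×, w [bound]: 1×, y [bound]: 1×
uses in reading order: w, u, u, y, z, x
typing: well-typed at ((B -> B) -> B -> B) -> B
per-discipline verdicts: ordered ✗; linear ✗; affine ✗; relevant ✓; unrestricted ✓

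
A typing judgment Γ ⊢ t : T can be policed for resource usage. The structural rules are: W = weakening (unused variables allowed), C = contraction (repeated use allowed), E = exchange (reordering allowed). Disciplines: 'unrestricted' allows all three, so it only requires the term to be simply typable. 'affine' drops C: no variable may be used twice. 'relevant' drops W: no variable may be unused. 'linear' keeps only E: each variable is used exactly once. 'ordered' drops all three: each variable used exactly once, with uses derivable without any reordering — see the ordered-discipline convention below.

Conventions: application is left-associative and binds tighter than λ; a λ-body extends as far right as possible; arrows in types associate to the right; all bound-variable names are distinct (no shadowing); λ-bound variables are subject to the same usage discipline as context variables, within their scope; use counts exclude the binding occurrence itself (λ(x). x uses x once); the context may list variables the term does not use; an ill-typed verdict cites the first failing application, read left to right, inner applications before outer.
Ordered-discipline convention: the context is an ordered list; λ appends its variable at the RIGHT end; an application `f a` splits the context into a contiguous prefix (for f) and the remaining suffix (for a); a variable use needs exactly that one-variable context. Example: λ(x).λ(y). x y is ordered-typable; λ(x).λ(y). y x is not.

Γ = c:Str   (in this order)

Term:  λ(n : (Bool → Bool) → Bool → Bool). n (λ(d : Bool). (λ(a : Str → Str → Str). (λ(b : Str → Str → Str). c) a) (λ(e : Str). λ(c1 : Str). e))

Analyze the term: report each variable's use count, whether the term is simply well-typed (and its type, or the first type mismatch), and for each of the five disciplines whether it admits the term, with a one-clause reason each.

counts: c=1; n [bound]=1; d [bound]=0; a [bound]=1; b [bound]=0; e [bound]=1; c1 [bound]=0
use order (left to right): n, c, a, e
typing: ill-typed: an application expects Bool → Bool but receives Bool → Str
ordered ✗ (the type mismatch rejects it)
linear ✗ (not simply typable)
affine ✗ (fails simple typing)
relevant ✗ (a type mismatch blocks all five)
unrestricted ✗ (the type mismatch rejects it)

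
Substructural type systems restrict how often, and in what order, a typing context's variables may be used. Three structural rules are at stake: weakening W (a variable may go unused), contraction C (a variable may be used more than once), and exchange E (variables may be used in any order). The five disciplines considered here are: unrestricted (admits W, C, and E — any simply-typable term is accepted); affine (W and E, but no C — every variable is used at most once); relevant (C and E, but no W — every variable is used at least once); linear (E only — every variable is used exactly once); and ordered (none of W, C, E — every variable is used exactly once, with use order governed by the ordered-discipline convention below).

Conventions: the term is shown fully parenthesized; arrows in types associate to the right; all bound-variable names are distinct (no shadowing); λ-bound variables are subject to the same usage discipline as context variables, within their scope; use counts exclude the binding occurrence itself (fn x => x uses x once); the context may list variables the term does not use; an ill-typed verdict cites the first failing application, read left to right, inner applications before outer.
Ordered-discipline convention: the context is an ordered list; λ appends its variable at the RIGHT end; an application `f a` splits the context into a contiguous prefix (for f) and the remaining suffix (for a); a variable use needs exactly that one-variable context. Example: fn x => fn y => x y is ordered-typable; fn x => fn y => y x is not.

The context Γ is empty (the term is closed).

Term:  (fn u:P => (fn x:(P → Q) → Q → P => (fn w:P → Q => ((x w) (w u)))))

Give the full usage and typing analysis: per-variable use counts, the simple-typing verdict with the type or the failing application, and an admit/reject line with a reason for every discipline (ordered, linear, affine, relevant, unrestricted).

use counts: u (bound) ×1; x (bound) ×1; w (bound) ×2
use order (left to right): x, w, w, u
typing: the term checks, with type P → ((P → Q) → Q → P) → (P → Q) → P
ordered ✗ (needs contraction — w ×2)
linear ✗ (needs contraction — w ×2)
affine ✗ (needs contraction — w ×2)
relevant ✓ (at least one use each (u, x, w))
unrestricted ✓ (typability at P → ((P → Q) → Q → P) → (P → Q) → P is all that's needed)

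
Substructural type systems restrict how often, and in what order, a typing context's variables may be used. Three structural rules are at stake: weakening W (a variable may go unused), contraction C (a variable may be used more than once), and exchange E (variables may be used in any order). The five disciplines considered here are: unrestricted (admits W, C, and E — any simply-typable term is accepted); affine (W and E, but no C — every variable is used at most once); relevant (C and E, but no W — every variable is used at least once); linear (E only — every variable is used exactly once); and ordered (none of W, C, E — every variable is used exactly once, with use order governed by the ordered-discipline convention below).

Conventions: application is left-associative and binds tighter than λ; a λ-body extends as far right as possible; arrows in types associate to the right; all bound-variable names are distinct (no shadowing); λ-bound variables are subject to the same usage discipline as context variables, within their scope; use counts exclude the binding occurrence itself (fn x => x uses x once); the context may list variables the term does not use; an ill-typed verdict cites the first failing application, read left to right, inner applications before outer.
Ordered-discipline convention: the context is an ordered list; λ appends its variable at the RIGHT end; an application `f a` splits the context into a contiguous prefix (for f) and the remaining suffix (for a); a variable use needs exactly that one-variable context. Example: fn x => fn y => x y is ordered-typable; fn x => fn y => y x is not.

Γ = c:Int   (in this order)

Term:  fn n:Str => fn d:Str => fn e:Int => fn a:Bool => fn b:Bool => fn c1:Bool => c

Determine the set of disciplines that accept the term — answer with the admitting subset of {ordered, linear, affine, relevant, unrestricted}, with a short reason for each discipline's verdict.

admitted in: affine, unrestricted
variable uses: c=1; n (λ-bound)=0; d (λ-bound)=0; e (λ-bound)=0; a (λ-bound)=0; b (λ-bound)=0; c1 (λ-bound)=0
use order (left to right): c
typing: the term checks, with type Str → Str → Int → Bool → Bool → Bool → Int
ordered ✗ (unused: n, d, e, a, b, c1 — weakening required)
linear ✗ (unused: n, d, e, a, b, c1 — weakening required)
affine ✓ (none of c, n, d, e, a, b, c1 used more than once)
relevant ✗ (unused: n, d, e, a, b, c1 — weakening required)
unrestricted ✓ (well-typed at Str → Str → Int → Bool → Bool → Bool → Int; no restrictions here)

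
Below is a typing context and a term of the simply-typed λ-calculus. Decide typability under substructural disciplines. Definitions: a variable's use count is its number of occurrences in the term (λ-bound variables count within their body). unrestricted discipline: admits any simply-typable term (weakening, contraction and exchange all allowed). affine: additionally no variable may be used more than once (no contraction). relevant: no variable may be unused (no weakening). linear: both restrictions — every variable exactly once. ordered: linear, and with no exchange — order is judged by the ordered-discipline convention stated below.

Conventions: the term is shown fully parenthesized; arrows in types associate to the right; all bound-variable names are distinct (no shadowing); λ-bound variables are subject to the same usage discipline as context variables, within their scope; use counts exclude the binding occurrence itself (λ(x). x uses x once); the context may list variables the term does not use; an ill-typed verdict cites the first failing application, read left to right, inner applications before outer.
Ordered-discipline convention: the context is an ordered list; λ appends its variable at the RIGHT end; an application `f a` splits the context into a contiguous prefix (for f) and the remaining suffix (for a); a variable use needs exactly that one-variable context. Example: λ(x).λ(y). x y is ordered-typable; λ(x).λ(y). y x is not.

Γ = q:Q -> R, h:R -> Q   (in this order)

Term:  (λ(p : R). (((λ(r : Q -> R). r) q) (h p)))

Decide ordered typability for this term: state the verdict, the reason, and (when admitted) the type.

yes — one use each (q, h, p, r); ordered split holds; term : R -> R
variable uses: q: 1×, h: 1×, p (bound): 1×, r (bound): 1×
left-to-right use order: r, q, h, p
typing: ✓ — R -> R
summary: ordered ✓ · linear ✓ · affine ✓ · relevant ✓ · unrestricted ✓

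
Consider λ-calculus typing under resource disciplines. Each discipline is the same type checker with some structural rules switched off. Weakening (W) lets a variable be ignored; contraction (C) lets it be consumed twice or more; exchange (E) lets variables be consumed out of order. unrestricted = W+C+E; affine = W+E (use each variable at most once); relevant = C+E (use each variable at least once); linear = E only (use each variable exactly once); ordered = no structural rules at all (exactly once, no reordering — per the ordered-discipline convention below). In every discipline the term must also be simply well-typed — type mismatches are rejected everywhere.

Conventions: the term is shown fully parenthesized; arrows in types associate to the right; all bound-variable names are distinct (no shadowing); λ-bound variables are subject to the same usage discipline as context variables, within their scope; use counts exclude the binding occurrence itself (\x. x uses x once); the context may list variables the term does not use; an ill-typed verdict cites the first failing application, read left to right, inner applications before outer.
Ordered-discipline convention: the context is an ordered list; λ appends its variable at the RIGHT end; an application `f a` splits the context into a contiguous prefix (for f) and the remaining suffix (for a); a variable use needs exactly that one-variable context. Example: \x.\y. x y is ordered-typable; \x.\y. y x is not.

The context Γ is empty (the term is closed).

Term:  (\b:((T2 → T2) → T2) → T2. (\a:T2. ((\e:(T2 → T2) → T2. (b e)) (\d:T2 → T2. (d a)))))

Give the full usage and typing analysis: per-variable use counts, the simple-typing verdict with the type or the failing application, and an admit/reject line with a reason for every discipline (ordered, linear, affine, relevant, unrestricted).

counts: b [bound]: 1×; a [bound]: 1×; e [bound]: 1×; d [bound]: 1×
use order (left to right): b, e, d, a
typing: well-typed — term : (((T2 → T2) → T2) → T2) → T2 → T2
ordered: ✗ — use order b, e, d, a needs exchange
linear: ✓ — exactly-once usage across b, a, e, d
affine: ✓ — at most one use each (b, a, e, d)
relevant: ✓ — none of b, a, e, d goes unused
unrestricted: ✓ — simply typable at (((T2 → T2) → T2) → T2) → T2 → T2; W, C, E all held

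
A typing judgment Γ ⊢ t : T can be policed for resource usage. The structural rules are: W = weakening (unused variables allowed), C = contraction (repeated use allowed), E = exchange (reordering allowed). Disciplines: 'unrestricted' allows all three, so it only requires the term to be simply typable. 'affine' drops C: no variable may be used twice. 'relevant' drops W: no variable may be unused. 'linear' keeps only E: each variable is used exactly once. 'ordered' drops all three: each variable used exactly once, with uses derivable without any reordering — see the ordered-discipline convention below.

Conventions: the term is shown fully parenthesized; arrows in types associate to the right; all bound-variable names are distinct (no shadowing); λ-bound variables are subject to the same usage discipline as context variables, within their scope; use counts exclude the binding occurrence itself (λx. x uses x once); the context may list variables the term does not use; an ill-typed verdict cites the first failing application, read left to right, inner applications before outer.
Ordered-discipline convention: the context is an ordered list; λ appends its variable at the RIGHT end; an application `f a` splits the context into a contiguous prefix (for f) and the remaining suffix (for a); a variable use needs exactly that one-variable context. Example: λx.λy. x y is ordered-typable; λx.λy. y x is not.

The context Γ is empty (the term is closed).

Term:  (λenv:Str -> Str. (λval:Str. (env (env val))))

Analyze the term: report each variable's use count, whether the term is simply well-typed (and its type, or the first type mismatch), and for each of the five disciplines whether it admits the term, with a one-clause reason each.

counts: env (λ-bound)=2; val (λ-bound)=1
use order (left to right): env, env, val
typing: ✓ — (Str -> Str) -> Str -> Str
ordered: ✗ — env ×2 used more than once (contraction)
linear: ✗ — env ×2 used more than once (contraction)
affine: ✗ — env ×2 used more than once (contraction)
relevant: ✓ — every one of env, val appears
unrestricted: ✓ — type-checks ((Str -> Str) -> Str -> Str) and nothing is barred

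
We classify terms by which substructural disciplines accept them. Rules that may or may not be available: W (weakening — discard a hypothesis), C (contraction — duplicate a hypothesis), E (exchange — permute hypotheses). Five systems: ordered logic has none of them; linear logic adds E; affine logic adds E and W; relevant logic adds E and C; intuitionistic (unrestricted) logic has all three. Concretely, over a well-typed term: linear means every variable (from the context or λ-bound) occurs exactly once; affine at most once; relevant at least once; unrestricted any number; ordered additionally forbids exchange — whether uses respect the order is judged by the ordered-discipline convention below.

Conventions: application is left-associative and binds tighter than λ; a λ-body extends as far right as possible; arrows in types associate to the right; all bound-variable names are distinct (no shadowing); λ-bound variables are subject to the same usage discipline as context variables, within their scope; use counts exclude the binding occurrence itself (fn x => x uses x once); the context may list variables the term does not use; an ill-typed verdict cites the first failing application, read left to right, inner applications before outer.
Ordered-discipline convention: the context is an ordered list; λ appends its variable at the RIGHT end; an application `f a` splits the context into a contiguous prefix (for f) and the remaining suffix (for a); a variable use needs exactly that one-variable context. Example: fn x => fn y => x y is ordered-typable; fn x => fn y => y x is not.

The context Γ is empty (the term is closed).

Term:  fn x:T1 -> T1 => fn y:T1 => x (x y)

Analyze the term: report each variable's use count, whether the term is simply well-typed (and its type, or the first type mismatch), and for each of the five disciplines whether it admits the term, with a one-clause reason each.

counts: x [bound]=2, y [bound]=1
order of uses: x, x, y
typing: the term checks, with type (T1 -> T1) -> T1 -> T1
ordered: ✗ — repeated use of x ×2
linear: ✗ — repeated use of x ×2
affine: ✗ — repeated use of x ×2
relevant: ✓ — none of x, y goes unused
unrestricted: ✓ — well-typed at (T1 -> T1) -> T1 -> T1; no restrictions here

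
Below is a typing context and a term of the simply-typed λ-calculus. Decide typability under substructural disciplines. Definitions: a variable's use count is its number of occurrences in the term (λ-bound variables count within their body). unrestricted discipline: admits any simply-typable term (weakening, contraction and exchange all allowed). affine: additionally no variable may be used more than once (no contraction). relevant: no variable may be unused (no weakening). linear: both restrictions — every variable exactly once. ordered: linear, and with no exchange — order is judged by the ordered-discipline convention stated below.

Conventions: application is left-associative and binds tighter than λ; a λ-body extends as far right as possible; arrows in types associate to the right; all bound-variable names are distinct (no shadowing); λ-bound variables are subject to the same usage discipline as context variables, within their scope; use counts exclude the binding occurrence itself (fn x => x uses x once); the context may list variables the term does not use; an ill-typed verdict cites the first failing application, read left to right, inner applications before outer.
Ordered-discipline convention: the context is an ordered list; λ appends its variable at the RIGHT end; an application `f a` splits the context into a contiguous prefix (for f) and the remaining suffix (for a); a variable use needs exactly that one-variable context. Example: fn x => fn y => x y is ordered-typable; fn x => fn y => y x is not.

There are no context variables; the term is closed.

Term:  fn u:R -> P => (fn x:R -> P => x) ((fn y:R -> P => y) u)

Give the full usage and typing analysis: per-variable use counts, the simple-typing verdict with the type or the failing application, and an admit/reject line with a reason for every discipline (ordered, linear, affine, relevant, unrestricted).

use counts: u (λ-bound): 1×, x (λ-bound): 1×, y (λ-bound): 1×
order of uses: x, y, u
typing: well-typed — term : (R -> P) -> R -> P
ordered ✓ (single-use (u, x, y), ordered derivation ok)
linear ✓ (single use per variable (u, x, y))
affine ✓ (no duplicate uses among u, x, y)
relevant ✓ (none of u, x, y goes unused)
unrestricted ✓ (simply typable at (R -> P) -> R -> P; W, C, E all held)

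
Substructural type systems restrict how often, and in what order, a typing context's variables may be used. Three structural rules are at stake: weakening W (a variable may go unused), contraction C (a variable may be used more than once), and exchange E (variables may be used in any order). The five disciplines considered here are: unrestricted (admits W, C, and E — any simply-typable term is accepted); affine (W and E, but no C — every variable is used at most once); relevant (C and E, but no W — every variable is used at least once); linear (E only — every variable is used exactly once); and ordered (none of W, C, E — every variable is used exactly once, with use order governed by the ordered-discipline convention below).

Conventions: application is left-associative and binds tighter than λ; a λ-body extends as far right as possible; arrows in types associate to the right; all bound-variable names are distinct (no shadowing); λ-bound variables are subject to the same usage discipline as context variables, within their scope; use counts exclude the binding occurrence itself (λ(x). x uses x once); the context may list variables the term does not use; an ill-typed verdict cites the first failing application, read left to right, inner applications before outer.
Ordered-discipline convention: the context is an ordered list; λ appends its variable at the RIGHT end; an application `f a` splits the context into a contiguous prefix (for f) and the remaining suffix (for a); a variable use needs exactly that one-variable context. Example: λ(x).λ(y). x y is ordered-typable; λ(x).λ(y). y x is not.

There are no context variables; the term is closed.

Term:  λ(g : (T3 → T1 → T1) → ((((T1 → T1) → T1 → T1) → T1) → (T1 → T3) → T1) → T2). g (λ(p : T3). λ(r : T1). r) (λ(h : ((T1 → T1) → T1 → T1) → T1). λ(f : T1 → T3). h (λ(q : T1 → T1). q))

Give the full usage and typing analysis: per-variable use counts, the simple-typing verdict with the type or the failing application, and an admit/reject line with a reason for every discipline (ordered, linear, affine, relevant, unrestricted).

variable uses: g (λ-bound): 1; p (λ-bound): 0; r (λ-bound): 1; h (λ-bound): 1; f (λ-bound): 0; q (λ-bound): 1
order of uses: g, r, h, q
typing: ✓ — ((T3 → T1 → T1) → ((((T1 → T1) → T1 → T1) → T1) → (T1 → T3) → T1) → T2) → T2
ordered: ✗, p, f never used (weakening)
linear: ✗, p, f never used (weakening)
affine: ✓, none of g, p, r, h, f, q used more than once
relevant: ✗, p, f never used (weakening)
unrestricted: ✓, typability at ((T3 → T1 → T1) → ((((T1 → T1) → T1 → T1) → T1) → (T1 → T3) → T1) → T2) → T2 is all that's needed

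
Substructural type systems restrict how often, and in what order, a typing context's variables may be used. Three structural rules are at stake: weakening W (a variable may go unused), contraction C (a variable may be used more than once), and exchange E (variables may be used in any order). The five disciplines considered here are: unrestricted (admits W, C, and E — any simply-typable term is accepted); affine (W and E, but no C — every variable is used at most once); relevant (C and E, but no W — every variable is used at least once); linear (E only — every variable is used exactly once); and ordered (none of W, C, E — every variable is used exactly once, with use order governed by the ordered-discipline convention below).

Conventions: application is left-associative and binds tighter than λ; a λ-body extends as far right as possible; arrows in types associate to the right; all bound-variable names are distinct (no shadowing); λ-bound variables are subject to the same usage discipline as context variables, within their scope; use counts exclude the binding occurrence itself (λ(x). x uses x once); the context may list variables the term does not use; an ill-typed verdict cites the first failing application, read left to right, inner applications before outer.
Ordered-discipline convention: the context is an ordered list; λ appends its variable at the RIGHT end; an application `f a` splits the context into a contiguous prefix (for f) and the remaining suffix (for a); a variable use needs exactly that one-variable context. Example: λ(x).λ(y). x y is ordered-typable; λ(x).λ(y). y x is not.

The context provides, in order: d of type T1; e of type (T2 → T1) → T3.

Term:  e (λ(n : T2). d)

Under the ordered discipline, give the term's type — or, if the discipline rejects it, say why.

not well-typed under ordered — n left unused
usage: d: 1, e: 1, n [bound]: 0
use order (left to right): e, d
typing: ✓ — T3
all disciplines: ordered ✗ · linear ✗ · affine ✓ · relevant ✗ · unrestricted ✓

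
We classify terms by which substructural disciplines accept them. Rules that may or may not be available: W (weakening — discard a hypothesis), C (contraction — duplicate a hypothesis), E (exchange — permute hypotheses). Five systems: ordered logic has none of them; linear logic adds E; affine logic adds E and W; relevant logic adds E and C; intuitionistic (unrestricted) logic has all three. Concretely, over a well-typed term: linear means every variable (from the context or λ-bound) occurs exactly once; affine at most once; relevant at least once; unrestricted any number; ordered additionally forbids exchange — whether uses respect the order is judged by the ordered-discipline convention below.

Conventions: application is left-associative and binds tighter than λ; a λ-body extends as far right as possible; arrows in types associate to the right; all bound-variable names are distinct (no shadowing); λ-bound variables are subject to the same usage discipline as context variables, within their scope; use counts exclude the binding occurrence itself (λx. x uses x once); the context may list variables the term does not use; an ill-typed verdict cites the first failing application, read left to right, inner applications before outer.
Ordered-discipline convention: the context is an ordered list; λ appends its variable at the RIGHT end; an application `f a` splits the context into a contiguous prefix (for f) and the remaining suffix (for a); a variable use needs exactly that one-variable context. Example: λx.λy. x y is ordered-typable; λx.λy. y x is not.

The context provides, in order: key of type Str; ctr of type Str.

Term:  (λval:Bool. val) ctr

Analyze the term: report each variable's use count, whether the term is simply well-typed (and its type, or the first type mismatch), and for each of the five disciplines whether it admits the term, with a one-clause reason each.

usage: key ×0, ctr ×1, val [bound] ×1
left-to-right use order: val, ctr
typing: ill-typed: an argument Str mismatches the expected Bool
ordered: ✗, not simply typable
linear: ✗, fails simple typing
affine: ✗, a type mismatch blocks all five
relevant: ✗, the type mismatch rejects it
unrestricted: ✗, not simply typable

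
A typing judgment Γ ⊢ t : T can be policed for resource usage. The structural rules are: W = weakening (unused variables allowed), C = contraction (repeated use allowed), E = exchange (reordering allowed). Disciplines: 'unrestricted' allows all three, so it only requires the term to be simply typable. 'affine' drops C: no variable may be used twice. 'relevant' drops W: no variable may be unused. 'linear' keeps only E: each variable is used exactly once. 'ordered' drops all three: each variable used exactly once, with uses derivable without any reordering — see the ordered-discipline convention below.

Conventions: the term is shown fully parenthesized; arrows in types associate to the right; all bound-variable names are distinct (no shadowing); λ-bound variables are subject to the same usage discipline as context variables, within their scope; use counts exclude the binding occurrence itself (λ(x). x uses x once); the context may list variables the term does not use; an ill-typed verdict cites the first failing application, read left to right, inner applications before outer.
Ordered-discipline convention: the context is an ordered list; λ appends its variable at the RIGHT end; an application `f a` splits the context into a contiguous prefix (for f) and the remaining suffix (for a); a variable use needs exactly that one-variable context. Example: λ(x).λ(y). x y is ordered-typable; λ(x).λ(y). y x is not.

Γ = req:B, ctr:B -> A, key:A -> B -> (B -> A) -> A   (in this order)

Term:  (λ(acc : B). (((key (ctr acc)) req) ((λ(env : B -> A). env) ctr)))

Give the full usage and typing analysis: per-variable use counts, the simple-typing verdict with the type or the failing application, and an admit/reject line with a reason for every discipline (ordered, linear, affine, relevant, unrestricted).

use counts: req ×1; ctr ×2; key ×1; acc [bound] ×1; env [bound] ×1
use order (left to right): key, ctr, acc, req, env, ctr
typing: the term checks, with type B -> A
ordered: ✗, needs contraction — ctr ×2
linear: ✗, needs contraction — ctr ×2
affine: ✗, needs contraction — ctr ×2
relevant: ✓, at least one use each (req, ctr, key, acc, env)
unrestricted: ✓, typability at B -> A is all that's needed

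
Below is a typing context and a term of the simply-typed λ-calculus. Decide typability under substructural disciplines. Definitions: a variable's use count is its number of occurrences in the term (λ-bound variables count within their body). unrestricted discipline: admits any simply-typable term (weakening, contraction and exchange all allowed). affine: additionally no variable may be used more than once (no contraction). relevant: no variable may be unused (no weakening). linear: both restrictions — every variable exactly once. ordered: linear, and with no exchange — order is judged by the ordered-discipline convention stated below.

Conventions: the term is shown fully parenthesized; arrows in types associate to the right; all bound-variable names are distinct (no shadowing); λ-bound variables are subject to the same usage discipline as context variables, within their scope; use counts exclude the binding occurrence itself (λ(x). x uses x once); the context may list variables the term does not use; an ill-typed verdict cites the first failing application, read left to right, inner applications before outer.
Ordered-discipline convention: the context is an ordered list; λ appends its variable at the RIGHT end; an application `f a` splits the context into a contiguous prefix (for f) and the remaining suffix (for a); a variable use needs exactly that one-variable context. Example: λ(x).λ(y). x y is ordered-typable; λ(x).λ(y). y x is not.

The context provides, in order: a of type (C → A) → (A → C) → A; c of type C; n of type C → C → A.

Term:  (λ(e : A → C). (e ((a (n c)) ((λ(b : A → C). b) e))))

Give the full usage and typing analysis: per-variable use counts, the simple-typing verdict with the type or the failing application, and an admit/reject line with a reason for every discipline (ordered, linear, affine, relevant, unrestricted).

use counts: a=1; c=1; n=1; e (λ-bound)=2; b (λ-bound)=1
uses in reading order: e, a, n, c, b, e
typing: the term checks, with type (A → C) → C
ordered: ✗, repeated use of e ×2
linear: ✗, repeated use of e ×2
affine: ✗, repeated use of e ×2
relevant: ✓, at least one use each (a, c, n, e, b)
unrestricted: ✓, typability at (A → C) → C is all that's needed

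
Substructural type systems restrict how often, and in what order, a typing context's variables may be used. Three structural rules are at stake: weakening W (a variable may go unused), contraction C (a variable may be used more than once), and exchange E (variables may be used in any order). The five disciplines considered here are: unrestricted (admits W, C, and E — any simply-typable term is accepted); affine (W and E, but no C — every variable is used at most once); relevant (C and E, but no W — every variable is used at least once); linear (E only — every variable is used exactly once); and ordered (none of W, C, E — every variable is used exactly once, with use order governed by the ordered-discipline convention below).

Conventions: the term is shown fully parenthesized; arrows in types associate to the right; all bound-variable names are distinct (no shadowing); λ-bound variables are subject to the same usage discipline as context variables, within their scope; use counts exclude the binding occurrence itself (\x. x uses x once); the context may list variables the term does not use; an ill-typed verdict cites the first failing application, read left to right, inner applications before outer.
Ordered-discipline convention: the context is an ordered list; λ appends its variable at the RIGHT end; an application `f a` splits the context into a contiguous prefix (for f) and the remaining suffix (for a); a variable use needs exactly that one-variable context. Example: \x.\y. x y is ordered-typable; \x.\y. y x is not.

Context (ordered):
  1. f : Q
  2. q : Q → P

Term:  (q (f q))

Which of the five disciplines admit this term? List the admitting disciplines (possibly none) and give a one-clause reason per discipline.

admitting disciplines: none
variable uses: f: 1, q: 2
left-to-right use order: q, f, q
typing: ill-typed: non-function type Q applied to an argument
ordered: ✗ — a type mismatch blocks all five
linear: ✗ — the type mismatch rejects it
affine: ✗ — not simply typable
relevant: ✗ — fails simple typing
unrestricted: ✗ — a type mismatch blocks all five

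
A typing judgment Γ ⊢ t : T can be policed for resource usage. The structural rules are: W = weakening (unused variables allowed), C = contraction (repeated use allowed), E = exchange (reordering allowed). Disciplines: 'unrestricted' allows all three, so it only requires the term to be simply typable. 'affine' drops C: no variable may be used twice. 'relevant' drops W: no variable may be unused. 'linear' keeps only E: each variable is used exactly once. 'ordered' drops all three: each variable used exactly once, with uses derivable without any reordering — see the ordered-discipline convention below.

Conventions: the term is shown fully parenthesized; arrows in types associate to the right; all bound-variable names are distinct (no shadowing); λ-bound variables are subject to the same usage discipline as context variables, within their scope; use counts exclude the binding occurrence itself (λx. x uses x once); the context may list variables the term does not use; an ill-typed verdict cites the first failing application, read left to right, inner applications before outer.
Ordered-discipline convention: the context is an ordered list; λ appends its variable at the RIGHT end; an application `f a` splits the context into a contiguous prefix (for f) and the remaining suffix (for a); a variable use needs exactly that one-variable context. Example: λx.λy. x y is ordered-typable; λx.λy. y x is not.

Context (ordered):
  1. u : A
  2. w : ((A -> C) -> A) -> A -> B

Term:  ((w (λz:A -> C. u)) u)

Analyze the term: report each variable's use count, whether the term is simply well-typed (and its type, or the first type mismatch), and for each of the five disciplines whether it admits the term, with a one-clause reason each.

use counts: u: 2×, w: 1×, z (λ-bound): 0×
left-to-right use order: w, u, u
typing: well-typed at B
ordered ✗ (u ×2 used more than once (contraction); z never used (weakening))
linear ✗ (u ×2 used more than once (contraction); z never used (weakening))
affine ✗ (u ×2 used more than once (contraction))
relevant ✗ (z never used (weakening))
unrestricted ✓ (typability at B is all that's needed)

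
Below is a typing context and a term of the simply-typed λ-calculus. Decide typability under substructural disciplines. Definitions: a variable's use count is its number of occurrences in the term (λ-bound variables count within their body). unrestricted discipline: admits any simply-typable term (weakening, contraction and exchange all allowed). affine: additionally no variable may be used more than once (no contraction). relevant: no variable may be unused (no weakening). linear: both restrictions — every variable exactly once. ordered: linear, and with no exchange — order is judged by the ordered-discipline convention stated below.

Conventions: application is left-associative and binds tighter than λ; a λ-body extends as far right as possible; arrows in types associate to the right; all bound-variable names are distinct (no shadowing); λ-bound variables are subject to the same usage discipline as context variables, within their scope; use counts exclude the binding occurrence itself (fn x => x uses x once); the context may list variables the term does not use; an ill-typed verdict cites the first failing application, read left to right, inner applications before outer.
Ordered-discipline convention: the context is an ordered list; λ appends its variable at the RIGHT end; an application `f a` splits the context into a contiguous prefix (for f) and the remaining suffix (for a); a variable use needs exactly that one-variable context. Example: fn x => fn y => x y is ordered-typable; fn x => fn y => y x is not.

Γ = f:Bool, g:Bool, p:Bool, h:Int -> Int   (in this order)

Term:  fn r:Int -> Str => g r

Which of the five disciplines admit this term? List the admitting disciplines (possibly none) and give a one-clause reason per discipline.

admitting disciplines: none
variable uses: f: 0×, g: 1×, p: 0×, h: 0×, r (λ-bound): 1×
order of uses: g, r
typing: ill-typed: non-function type Bool applied to an argument
ordered: ✗ — not simply typable
linear: ✗ — fails simple typing
affine: ✗ — a type mismatch blocks all five
relevant: ✗ — the type mismatch rejects it
unrestricted: ✗ — not simply typable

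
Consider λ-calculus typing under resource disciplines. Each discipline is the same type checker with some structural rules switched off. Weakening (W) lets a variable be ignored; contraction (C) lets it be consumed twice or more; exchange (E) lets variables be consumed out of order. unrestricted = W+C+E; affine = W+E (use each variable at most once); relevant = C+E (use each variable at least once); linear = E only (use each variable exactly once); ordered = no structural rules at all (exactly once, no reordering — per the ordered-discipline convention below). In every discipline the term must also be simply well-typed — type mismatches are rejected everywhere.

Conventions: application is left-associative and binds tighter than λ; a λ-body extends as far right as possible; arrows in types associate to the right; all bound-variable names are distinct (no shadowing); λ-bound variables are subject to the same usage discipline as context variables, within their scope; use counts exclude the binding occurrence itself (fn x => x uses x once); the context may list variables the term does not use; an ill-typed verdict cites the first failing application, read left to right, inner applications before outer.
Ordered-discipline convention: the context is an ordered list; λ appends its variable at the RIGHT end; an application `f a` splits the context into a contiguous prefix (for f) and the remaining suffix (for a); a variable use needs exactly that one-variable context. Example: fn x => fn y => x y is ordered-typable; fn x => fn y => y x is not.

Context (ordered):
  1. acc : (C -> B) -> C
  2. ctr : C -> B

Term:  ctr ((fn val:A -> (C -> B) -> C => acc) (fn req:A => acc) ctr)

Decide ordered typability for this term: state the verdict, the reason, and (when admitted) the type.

no — uses contraction: acc ×2, ctr ×2; val, req left unused
use counts: acc: 2, ctr: 2, val (λ-bound): 0, req (λ-bound): 0
use order (left to right): ctr, acc, acc, ctr
typing: well-typed — term : B
per-discipline verdicts: ordered ✗; linear ✗; affine ✗; relevant ✗; unrestricted ✓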